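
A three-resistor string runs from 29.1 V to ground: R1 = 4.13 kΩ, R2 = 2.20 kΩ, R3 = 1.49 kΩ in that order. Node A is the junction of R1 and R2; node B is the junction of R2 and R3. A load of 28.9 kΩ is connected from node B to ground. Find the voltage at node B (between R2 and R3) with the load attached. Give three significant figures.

At node B, R3 is in parallel with the load: R3‖R_L = 1.417 kΩ.
Below node A the resistance is R2 + (R3‖R_L) = 3.617 kΩ, so V_A = 29.1 × 3.617/7.747 = 13.59 V.
Then V_B = V_A × (R3‖R_L)/(R2 + R3‖R_L) = 13.59 × 1.417/3.617 = 5.32 V.

V ≈ 5.32 V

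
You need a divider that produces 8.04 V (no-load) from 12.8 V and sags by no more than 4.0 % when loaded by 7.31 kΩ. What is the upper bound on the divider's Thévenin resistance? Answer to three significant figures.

R_th ≤ 305 Ω

Loading drop = R_th/(R_th + R_L) ≤ 0.0400, so R_th ≤ R_L · ε/(1−ε) = 7.31 kΩ × 0.0400/0.9600 = 305 Ω.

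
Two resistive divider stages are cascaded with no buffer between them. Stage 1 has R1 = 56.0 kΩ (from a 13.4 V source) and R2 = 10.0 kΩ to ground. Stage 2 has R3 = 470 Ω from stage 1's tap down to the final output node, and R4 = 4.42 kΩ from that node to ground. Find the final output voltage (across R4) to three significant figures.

V_out ≈ 0.671 V

Stage 2 presents R3+R4 = 4890 Ω as a load on stage 1's tap.
Stage 1's lower leg becomes R2‖(R3+R4) = 3284 Ω, so V_mid = 13.4 × 3284/59280 = 0.7423 V.
Stage 2 is itself unloaded: V_out = V_mid × R4/(R3+R4) = 0.7423 × 4420/4890 = 0.671 V.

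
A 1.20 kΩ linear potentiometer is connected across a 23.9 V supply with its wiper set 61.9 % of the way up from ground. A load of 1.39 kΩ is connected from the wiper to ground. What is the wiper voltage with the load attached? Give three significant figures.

The wiper splits the pot into (1−α)R = 457.2 Ω above and αR = 742.8 Ω below.
Lower section ‖ load = 484.1 Ω.
V_wiper = 23.9 × 484.1/(457.2 + 484.1) = 12.3 V.

V ≈ 12.3 V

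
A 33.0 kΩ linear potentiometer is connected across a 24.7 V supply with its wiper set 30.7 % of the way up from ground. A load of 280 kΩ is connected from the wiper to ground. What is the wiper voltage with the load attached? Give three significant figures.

The wiper splits the pot into (1−α)R = 22.87 kΩ above and αR = 10.13 kΩ below.
Lower section ‖ load = 9.777 kΩ.
V_wiper = 24.7 × 9.777/(22.87 + 9.777) = 7.40 V.

V ≈ 7.40 V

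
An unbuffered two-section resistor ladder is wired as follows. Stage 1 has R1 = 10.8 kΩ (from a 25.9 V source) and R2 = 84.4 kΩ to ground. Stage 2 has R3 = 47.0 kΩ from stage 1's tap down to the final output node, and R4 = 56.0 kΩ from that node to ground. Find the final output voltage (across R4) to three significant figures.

Stage 2 presents R3+R4 = 103.0 kΩ as a load on stage 1's tap.
Stage 1's lower leg becomes R2‖(R3+R4) = 46.39 kΩ, so V_mid = 25.9 × 46.39/57.19 = 21.01 V.
Stage 2 is itself unloaded: V_out = V_mid × R4/(R3+R4) = 21.01 × 56.0/103.0 = 11.4 V.

V_out ≈ 11.4 V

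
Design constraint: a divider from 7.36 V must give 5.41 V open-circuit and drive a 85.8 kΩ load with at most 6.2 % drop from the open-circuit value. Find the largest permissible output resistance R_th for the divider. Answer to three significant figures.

Loading drop = R_th/(R_th + R_L) ≤ 0.0620, so R_th ≤ R_L · ε/(1−ε) = 85.8 kΩ × 0.0620/0.9380 = 5.67 kΩ.

R_th ≤ 5.67 kΩ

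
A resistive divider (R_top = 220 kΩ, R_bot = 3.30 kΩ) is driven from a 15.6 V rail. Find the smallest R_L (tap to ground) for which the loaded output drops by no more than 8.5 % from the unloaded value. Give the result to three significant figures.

Output resistance R_th = R_top‖R_bot = (220 × 3.30)/223.3 = 3.251 kΩ.
The fractional drop is R_th/(R_th + R_L); requiring this ≤ 0.0850 gives R_L ≥ R_th(1/0.0850 − 1) = 3.251 × 10.76 = 35.0 kΩ.

R_L(min) ≈ 35.0 kΩ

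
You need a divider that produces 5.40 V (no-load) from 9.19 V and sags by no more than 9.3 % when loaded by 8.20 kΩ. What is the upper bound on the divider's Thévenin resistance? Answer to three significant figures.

R_th ≤ 841 Ω

Loading drop = R_th/(R_th + R_L) ≤ 0.0930, so R_th ≤ R_L · ε/(1−ε) = 8.20 kΩ × 0.0930/0.9070 = 841 Ω.
(Any R1, R2 with R2/(R1+R2) = 0.588 and R1‖R2 ≤ 841 Ω will meet the spec.)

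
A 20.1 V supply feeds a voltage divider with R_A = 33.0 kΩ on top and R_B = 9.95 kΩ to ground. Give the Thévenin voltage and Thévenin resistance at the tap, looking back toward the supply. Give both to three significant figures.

V_th is the open-circuit tap voltage: 20.1 × 9.95/(33.0 + 9.95) = 4.66 V.
With the supply zeroed, R_A and R_B appear in parallel from the tap: R_th = R_A‖R_B = (33.0 × 9.95)/42.95 = 7.64 kΩ.

V_th = 4.66 V, R_th = 7.64 kΩ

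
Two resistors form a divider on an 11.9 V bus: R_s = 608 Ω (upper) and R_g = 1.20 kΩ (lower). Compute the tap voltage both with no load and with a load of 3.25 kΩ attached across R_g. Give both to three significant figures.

Open-circuit: V = 11.9 × 1200/(608 + 1200) = 7.90 V.
With the load, R_g becomes R_g‖R_L = 876.4 Ω, so V = 11.9 × 876.4/1484 = 7.03 V.

Unloaded: 7.90 V; loaded: 7.03 V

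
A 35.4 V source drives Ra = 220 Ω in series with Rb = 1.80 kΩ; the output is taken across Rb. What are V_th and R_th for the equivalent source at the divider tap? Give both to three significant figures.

V_th = 31.5 V, R_th = 196 Ω

V_th is the open-circuit tap voltage: 35.4 × 1800/(220 + 1800) = 31.5 V.
With the supply zeroed, Ra and Rb appear in parallel from the tap: R_th = Ra‖Rb = (220 × 1800)/2020 = 196 Ω.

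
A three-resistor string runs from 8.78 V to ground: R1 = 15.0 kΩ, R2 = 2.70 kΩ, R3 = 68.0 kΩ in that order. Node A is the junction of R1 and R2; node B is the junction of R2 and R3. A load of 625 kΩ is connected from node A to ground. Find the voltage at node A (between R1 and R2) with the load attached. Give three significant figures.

Below node A the series string R2+R3 = 70.70 kΩ sits in parallel with the 625 kΩ load: 63.52 kΩ.
V_A = 8.78 × 63.52/(15.0 + 63.52) = 7.10 V.

V ≈ 7.10 V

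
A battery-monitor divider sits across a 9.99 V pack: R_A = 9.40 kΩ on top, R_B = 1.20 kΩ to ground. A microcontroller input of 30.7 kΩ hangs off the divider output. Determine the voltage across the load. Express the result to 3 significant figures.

The load sits in parallel with R_B: R_B‖R_L = (1.20 × 30.7) / (1.20 + 30.7) = 1.155 kΩ.
V_out = 9.99 × 1.155 / (9.40 + 1.155) = 9.99 × 1.155/10.55 = 1.09 V.

V_out ≈ 1.09 V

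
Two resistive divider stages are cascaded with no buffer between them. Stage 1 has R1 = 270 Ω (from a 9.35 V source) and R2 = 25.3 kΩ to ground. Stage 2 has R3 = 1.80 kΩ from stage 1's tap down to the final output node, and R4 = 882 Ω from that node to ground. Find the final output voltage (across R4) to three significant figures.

V_out ≈ 2.77 V

Stage 2 presents R3+R4 = 2682 Ω as a load on stage 1's tap.
Stage 1's lower leg becomes R2‖(R3+R4) = 2425 Ω, so V_mid = 9.35 × 2425/2695 = 8.413 V.
Stage 2 is itself unloaded: V_out = V_mid × R4/(R3+R4) = 8.413 × 882/2682 = 2.77 V.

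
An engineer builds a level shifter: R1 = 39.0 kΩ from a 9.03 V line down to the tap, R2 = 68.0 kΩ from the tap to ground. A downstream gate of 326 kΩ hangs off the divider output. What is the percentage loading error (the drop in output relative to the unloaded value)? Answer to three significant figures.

The divider's output (Thévenin) resistance is R1‖R2 = 24.79 kΩ.
Fractional drop under load = R_th/(R_th + R_L) = 24.79 / (24.79 + 326) = 0.07066.
So the output falls by 7.07 %.

7.07 %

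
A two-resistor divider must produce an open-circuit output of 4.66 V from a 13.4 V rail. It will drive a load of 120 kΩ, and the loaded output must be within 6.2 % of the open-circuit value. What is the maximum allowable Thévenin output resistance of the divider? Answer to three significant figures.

Loading drop = R_th/(R_th + R_L) ≤ 0.0620, so R_th ≤ R_L · ε/(1−ε) = 120 kΩ × 0.0620/0.9380 = 7.93 kΩ.

R_th ≤ 7.93 kΩ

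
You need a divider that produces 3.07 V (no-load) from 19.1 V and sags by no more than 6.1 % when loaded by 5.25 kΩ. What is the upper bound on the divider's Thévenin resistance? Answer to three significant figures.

R_th ≤ 341 Ω

Loading drop = R_th/(R_th + R_L) ≤ 0.0610, so R_th ≤ R_L · ε/(1−ε) = 5.25 kΩ × 0.0610/0.9390 = 341 Ω.
(Any R1, R2 with R2/(R1+R2) = 0.161 and R1‖R2 ≤ 341 Ω will meet the spec.)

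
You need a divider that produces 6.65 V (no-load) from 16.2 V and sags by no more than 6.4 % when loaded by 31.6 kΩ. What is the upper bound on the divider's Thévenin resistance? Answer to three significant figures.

R_th ≤ 2.16 kΩ

Loading drop = R_th/(R_th + R_L) ≤ 0.0640, so R_th ≤ R_L · ε/(1−ε) = 31.6 kΩ × 0.0640/0.9360 = 2.16 kΩ.
(Any R1, R2 with R2/(R1+R2) = 0.410 and R1‖R2 ≤ 2.16 kΩ will meet the spec.)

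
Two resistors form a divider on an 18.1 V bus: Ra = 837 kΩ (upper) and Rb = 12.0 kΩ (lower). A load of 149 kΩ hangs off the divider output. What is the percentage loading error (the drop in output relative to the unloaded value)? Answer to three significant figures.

The divider's output (Thévenin) resistance is Ra‖Rb = 11.83 kΩ.
Fractional drop under load = R_th/(R_th + R_L) = 11.83 / (11.83 + 149) = 0.07356.
So the output falls by 7.36 %.

7.36 %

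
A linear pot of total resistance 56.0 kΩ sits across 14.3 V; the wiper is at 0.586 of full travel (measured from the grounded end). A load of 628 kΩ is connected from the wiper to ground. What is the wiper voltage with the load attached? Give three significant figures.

V ≈ 8.20 V

The wiper splits the pot into (1−α)R = 23.18 kΩ above and αR = 32.82 kΩ below.
Lower section ‖ load = 31.19 kΩ.
V_wiper = 14.3 × 31.19/(23.18 + 31.19) = 8.20 V.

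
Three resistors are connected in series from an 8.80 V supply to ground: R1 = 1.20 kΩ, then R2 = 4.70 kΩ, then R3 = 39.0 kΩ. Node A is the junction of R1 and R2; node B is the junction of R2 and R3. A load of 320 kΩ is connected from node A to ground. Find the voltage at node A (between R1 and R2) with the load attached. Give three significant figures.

Below node A the series string R2+R3 = 43.70 kΩ sits in parallel with the 320 kΩ load: 38.45 kΩ.
V_A = 8.80 × 38.45/(1.20 + 38.45) = 8.53 V.

V ≈ 8.53 V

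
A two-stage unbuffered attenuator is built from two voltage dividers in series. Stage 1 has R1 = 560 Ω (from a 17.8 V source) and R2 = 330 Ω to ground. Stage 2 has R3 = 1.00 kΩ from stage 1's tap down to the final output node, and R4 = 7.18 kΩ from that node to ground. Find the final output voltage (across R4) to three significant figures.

V_out ≈ 5.65 V

Stage 2 presents R3+R4 = 8180 Ω as a load on stage 1's tap.
Stage 1's lower leg becomes R2‖(R3+R4) = 317.2 Ω, so V_mid = 17.8 × 317.2/877.2 = 6.437 V.
Stage 2 is itself unloaded: V_out = V_mid × R4/(R3+R4) = 6.437 × 7180/8180 = 5.65 V.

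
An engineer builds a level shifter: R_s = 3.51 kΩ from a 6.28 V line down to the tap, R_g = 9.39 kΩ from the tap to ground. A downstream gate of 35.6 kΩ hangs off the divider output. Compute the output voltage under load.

V_out ≈ 4.27 V

The load sits in parallel with R_g: R_g‖R_L = (9.39 × 35.6) / (9.39 + 35.6) = 7.430 kΩ.
V_out = 6.28 × 7.430 / (3.51 + 7.430) = 6.28 × 7.430/10.94 = 4.27 V.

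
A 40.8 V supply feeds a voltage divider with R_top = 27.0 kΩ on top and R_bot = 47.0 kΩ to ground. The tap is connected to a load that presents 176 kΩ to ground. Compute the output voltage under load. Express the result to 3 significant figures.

V_out ≈ 23.6 V

The load sits in parallel with R_bot: R_bot‖R_L = (47.0 × 176) / (47.0 + 176) = 37.09 kΩ.
V_out = 40.8 × 37.09 / (27.0 + 37.09) = 40.8 × 37.09/64.09 = 23.6 V.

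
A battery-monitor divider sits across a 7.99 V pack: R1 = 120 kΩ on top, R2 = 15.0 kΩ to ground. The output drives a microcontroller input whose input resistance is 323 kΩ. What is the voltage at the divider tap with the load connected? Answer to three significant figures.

The load sits in parallel with R2: R2‖R_L = (15.0 × 323) / (15.0 + 323) = 14.33 kΩ.
V_out = 7.99 × 14.33 / (120 + 14.33) = 7.99 × 14.33/134.3 = 0.853 V.

V_out ≈ 0.853 V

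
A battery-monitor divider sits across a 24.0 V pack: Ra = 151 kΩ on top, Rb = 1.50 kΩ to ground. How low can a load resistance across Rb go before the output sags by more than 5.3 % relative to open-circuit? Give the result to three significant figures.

Output resistance R_th = Ra‖Rb = (151 × 1.50)/152.5 = 1.485 kΩ.
The fractional drop is R_th/(R_th + R_L); requiring this ≤ 0.0530 gives R_L ≥ R_th(1/0.0530 − 1) = 1.485 × 17.87 = 26.5 kΩ.

R_L(min) ≈ 26.5 kΩ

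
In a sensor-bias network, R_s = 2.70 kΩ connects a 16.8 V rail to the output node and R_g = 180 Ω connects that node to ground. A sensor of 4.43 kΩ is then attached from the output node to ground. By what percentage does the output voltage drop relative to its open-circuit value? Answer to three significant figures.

3.67 %

The divider's output (Thévenin) resistance is R_s‖R_g = 168.8 Ω.
Fractional drop under load = R_th/(R_th + R_L) = 168.8 / (168.8 + 4430) = 0.03669.
So the output falls by 3.67 %.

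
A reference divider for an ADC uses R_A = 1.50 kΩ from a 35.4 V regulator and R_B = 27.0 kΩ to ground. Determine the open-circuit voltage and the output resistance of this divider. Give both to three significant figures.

V_th = 33.5 V, R_th = 1.42 kΩ

V_th is the open-circuit tap voltage: 35.4 × 27.0/(1.50 + 27.0) = 33.5 V.
With the supply zeroed, R_A and R_B appear in parallel from the tap: R_th = R_A‖R_B = (1.50 × 27.0)/28.50 = 1.42 kΩ.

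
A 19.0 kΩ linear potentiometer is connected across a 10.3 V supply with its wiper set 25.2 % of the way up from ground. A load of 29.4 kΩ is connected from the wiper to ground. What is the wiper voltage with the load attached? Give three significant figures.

The wiper splits the pot into (1−α)R = 14.21 kΩ above and αR = 4.788 kΩ below.
Lower section ‖ load = 4.117 kΩ.
V_wiper = 10.3 × 4.117/(14.21 + 4.117) = 2.31 V.

V ≈ 2.31 V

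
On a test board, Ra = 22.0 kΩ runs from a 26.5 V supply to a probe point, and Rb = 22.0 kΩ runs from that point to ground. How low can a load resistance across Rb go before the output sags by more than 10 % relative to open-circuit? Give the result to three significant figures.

R_L(min) ≈ 99.0 kΩ

Output resistance R_th = Ra‖Rb = (22.0 × 22.0)/44.00 = 11.00 kΩ.
The fractional drop is R_th/(R_th + R_L); requiring this ≤ 0.100 gives R_L ≥ R_th(1/0.100 − 1) = 11.00 × 9.000 = 99.0 kΩ.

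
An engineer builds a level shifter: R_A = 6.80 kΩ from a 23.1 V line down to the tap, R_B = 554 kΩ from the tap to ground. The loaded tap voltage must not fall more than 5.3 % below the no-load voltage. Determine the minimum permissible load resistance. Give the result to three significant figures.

R_L(min) ≈ 120 kΩ

Output resistance R_th = R_A‖R_B = (6.80 × 554)/560.8 = 6.718 kΩ.
The fractional drop is R_th/(R_th + R_L); requiring this ≤ 0.0530 gives R_L ≥ R_th(1/0.0530 − 1) = 6.718 × 17.87 = 120 kΩ.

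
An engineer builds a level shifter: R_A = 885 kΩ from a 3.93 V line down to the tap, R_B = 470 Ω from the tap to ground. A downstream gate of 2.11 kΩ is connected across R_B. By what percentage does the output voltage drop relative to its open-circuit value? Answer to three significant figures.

18.2 %

Unloaded V = 3.93 × 470/885500 = 0.002086 V.
Loaded: R_B‖R_L = 384.4 Ω, giving V = 3.93 × 384.4/885400 = 0.001706 V.
Drop = (0.002086 − 0.001706) / 0.002086 = 18.2 %.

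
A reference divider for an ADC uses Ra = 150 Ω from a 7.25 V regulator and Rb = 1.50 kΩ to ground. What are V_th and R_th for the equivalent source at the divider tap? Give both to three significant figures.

V_th = 6.59 V, R_th = 136 Ω

V_th is the open-circuit tap voltage: 7.25 × 1500/(150 + 1500) = 6.59 V.
With the supply zeroed, Ra and Rb appear in parallel from the tap: R_th = Ra‖Rb = (150 × 1500)/1650 = 136 Ω.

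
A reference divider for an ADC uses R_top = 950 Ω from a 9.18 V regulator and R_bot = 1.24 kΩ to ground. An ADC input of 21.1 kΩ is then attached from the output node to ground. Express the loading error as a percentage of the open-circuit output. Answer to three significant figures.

The divider's output (Thévenin) resistance is R_top‖R_bot = 537.9 Ω.
Fractional drop under load = R_th/(R_th + R_L) = 537.9 / (537.9 + 21100) = 0.02486.
So the output falls by 2.49 %.

2.49 %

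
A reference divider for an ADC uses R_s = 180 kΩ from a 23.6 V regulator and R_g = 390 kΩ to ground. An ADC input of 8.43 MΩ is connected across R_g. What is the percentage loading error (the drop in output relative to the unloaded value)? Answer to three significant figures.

The divider's output (Thévenin) resistance is R_s‖R_g = 123.2 kΩ.
Fractional drop under load = R_th/(R_th + R_L) = 123.2 / (123.2 + 8430) = 0.01440.
So the output falls by 1.44 %.

1.44 %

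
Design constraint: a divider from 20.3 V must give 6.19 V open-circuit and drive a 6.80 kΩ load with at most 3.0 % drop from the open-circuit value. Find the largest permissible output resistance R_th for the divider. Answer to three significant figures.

Loading drop = R_th/(R_th + R_L) ≤ 0.0300, so R_th ≤ R_L · ε/(1−ε) = 6.80 kΩ × 0.0300/0.9700 = 210 Ω.
(Any R1, R2 with R2/(R1+R2) = 0.305 and R1‖R2 ≤ 210 Ω will meet the spec.)

R_th ≤ 210 Ω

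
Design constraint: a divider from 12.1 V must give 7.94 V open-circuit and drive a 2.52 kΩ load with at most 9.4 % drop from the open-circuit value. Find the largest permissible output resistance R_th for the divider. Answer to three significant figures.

R_th ≤ 261 Ω

Loading drop = R_th/(R_th + R_L) ≤ 0.0940, so R_th ≤ R_L · ε/(1−ε) = 2.52 kΩ × 0.0940/0.9060 = 261 Ω.
(Any R1, R2 with R2/(R1+R2) = 0.656 and R1‖R2 ≤ 261 Ω will meet the spec.)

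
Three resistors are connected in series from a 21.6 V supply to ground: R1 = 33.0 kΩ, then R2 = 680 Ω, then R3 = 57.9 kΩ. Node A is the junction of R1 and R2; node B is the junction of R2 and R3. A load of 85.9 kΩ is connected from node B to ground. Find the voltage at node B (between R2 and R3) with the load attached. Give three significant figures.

At node B, R3 is in parallel with the load: R3‖R_L = 34590 Ω.
Below node A the resistance is R2 + (R3‖R_L) = 35270 Ω, so V_A = 21.6 × 35270/68270 = 11.16 V.
Then V_B = V_A × (R3‖R_L)/(R2 + R3‖R_L) = 11.16 × 34590/35270 = 10.9 V.

V ≈ 10.9 V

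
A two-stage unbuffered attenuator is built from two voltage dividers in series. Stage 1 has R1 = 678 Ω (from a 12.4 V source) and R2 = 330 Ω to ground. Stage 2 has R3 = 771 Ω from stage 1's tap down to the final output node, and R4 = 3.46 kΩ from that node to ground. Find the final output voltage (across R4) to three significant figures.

V_out ≈ 3.15 V

Stage 2 presents R3+R4 = 4231 Ω as a load on stage 1's tap.
Stage 1's lower leg becomes R2‖(R3+R4) = 306.1 Ω, so V_mid = 12.4 × 306.1/984.1 = 3.857 V.
Stage 2 is itself unloaded: V_out = V_mid × R4/(R3+R4) = 3.857 × 3460/4231 = 3.15 V.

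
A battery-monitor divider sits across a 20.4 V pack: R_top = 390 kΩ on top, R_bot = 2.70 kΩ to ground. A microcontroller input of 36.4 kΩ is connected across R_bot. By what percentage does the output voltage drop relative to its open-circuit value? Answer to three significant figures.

The divider's output (Thévenin) resistance is R_top‖R_bot = 2.681 kΩ.
Fractional drop under load = R_th/(R_th + R_L) = 2.681 / (2.681 + 36.4) = 0.06861.
So the output falls by 6.86 %.

6.86 %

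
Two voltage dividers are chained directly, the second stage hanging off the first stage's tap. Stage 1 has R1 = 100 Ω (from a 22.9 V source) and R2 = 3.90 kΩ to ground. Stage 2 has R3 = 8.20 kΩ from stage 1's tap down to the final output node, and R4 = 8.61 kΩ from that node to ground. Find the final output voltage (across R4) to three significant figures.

V_out ≈ 11.4 V

Stage 2 presents R3+R4 = 16810 Ω as a load on stage 1's tap.
Stage 1's lower leg becomes R2‖(R3+R4) = 3166 Ω, so V_mid = 22.9 × 3166/3266 = 22.20 V.
Stage 2 is itself unloaded: V_out = V_mid × R4/(R3+R4) = 22.20 × 8610/16810 = 11.4 V.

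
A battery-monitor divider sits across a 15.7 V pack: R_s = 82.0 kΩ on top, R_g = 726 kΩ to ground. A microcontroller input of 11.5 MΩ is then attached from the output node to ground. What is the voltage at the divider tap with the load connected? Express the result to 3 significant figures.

The load sits in parallel with R_g: R_g‖R_L = (726 × 11500) / (726 + 11500) = 682.9 kΩ.
V_out = 15.7 × 682.9 / (82.0 + 682.9) = 15.7 × 682.9/764.9 = 14.0 V.
(Unloaded it would have been 14.1 V.)

V_out ≈ 14.0 V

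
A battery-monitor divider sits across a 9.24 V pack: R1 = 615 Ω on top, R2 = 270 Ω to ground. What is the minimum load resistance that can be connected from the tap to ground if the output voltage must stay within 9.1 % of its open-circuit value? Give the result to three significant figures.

Output resistance R_th = R1‖R2 = (615 × 270)/885.0 = 187.6 Ω.
The fractional drop is R_th/(R_th + R_L); requiring this ≤ 0.0910 gives R_L ≥ R_th(1/0.0910 − 1) = 187.6 × 9.989 = 1.87 kΩ.

R_L(min) ≈ 1.87 kΩ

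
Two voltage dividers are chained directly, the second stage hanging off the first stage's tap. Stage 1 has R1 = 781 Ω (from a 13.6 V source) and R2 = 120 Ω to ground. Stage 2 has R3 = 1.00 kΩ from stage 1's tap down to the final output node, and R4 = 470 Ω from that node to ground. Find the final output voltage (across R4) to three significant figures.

V_out ≈ 0.541 V

Stage 2 presents R3+R4 = 1470 Ω as a load on stage 1's tap.
Stage 1's lower leg becomes R2‖(R3+R4) = 110.9 Ω, so V_mid = 13.6 × 110.9/891.9 = 1.692 V.
Stage 2 is itself unloaded: V_out = V_mid × R4/(R3+R4) = 1.692 × 470/1470 = 0.541 V.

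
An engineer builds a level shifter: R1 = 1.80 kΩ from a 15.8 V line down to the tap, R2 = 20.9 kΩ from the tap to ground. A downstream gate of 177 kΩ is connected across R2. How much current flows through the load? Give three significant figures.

R2‖R_L = 18.69 kΩ; V_out = 15.8 × 18.69/20.49 = 14.41 V.
I_L = V_out / R_L = 14.41 / 177 kΩ = 0.0814 mA.

I_L ≈ 0.0814 mA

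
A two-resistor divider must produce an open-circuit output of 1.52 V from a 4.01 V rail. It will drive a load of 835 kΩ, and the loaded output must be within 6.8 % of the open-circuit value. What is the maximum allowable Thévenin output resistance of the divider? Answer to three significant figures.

Loading drop = R_th/(R_th + R_L) ≤ 0.0680, so R_th ≤ R_L · ε/(1−ε) = 835 kΩ × 0.0680/0.9320 = 60.9 kΩ.
(Any R1, R2 with R2/(R1+R2) = 0.379 and R1‖R2 ≤ 60.9 kΩ will meet the spec.)

R_th ≤ 60.9 kΩ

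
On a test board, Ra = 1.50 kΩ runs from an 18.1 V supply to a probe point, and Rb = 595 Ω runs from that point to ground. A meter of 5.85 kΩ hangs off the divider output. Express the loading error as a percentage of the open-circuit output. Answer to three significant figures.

6.79 %

The divider's output (Thévenin) resistance is Ra‖Rb = 426.0 Ω.
Fractional drop under load = R_th/(R_th + R_L) = 426.0 / (426.0 + 5850) = 0.06788.
So the output falls by 6.79 %.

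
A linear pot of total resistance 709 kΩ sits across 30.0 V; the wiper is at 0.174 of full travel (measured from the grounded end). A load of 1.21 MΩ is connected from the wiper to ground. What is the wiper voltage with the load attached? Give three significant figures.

V ≈ 4.81 V

The wiper splits the pot into (1−α)R = 585.6 kΩ above and αR = 123.4 kΩ below.
Lower section ‖ load = 112.0 kΩ.
V_wiper = 30.0 × 112.0/(585.6 + 112.0) = 4.81 V.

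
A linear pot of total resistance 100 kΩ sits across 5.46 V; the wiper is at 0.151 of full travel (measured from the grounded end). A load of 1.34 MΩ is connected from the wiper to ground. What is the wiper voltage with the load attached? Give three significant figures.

V ≈ 0.817 V

The wiper splits the pot into (1−α)R = 84.90 kΩ above and αR = 15.10 kΩ below.
Lower section ‖ load = 14.93 kΩ.
V_wiper = 5.46 × 14.93/(84.90 + 14.93) = 0.817 V.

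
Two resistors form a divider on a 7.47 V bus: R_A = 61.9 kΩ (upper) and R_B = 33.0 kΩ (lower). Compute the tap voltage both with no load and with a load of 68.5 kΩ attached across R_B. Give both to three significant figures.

Open-circuit: V = 7.47 × 33.0/(61.9 + 33.0) = 2.60 V.
With the load, R_B becomes R_B‖R_L = 22.27 kΩ, so V = 7.47 × 22.27/84.17 = 1.98 V.

Unloaded: 2.60 V; loaded: 1.98 V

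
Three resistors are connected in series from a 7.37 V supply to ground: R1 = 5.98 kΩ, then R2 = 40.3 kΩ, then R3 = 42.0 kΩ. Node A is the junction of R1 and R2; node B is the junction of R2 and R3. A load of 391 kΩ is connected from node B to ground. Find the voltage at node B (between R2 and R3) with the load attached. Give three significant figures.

V ≈ 3.32 V

At node B, R3 is in parallel with the load: R3‖R_L = 37.93 kΩ.
Below node A the resistance is R2 + (R3‖R_L) = 78.23 kΩ, so V_A = 7.37 × 78.23/84.21 = 6.847 V.
Then V_B = V_A × (R3‖R_L)/(R2 + R3‖R_L) = 6.847 × 37.93/78.23 = 3.32 V.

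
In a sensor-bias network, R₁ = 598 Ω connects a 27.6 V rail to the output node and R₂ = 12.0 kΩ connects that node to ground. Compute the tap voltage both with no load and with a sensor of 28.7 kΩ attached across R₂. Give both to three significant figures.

Unloaded: 26.3 V; loaded: 25.8 V

Open-circuit: V = 27.6 × 12000/(598 + 12000) = 26.3 V.
With the load, R₂ becomes R₂‖R_L = 8462 Ω, so V = 27.6 × 8462/9060 = 25.8 V.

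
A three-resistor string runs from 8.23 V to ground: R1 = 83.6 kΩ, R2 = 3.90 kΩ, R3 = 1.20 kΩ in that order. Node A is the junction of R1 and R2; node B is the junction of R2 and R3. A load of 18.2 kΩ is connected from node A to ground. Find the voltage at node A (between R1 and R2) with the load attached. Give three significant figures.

Below node A the series string R2+R3 = 5.100 kΩ sits in parallel with the 18.2 kΩ load: 3.984 kΩ.
V_A = 8.23 × 3.984/(83.6 + 3.984) = 0.374 V.

V ≈ 0.374 V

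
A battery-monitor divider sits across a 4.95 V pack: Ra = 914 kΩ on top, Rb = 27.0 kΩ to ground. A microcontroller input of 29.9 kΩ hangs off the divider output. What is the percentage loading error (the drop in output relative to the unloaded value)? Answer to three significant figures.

The divider's output (Thévenin) resistance is Ra‖Rb = 26.23 kΩ.
Fractional drop under load = R_th/(R_th + R_L) = 26.23 / (26.23 + 29.9) = 0.4673.
So the output falls by 46.7 %.

46.7 %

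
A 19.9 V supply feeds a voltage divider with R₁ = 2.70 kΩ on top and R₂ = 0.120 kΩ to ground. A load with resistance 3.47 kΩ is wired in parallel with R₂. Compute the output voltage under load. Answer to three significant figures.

The load sits in parallel with R₂: R₂‖R_L = (120 × 3470) / (120 + 3470) = 116.0 Ω.
V_out = 19.9 × 116.0 / (2700 + 116.0) = 19.9 × 116.0/2816 = 0.820 V.

V_out ≈ 0.820 V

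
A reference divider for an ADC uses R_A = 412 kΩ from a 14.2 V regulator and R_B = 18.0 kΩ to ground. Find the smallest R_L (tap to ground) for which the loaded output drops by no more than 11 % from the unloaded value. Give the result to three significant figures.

R_L(min) ≈ 140 kΩ

Output resistance R_th = R_A‖R_B = (412 × 18.0)/430.0 = 17.25 kΩ.
The fractional drop is R_th/(R_th + R_L); requiring this ≤ 0.110 gives R_L ≥ R_th(1/0.110 − 1) = 17.25 × 8.091 = 140 kΩ.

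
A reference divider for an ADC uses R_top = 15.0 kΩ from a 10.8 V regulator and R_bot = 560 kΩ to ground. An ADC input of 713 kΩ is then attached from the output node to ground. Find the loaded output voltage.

V_out ≈ 10.3 V

The load sits in parallel with R_bot: R_bot‖R_L = (560 × 713) / (560 + 713) = 313.7 kΩ.
V_out = 10.8 × 313.7 / (15.0 + 313.7) = 10.8 × 313.7/328.7 = 10.3 V.
(Unloaded it would have been 10.5 V.)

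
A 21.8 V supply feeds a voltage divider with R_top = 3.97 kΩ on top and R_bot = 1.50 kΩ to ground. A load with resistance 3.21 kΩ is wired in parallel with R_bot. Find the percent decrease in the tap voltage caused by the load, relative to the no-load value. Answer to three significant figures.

25.3 %

The divider's output (Thévenin) resistance is R_top‖R_bot = 1.089 kΩ.
Fractional drop under load = R_th/(R_th + R_L) = 1.089 / (1.089 + 3.21) = 0.2533.
So the output falls by 25.3 %.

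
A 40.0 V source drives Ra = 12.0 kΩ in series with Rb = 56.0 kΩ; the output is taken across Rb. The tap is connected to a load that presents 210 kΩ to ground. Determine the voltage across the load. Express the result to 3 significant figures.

The load sits in parallel with Rb: Rb‖R_L = (56.0 × 210) / (56.0 + 210) = 44.21 kΩ.
V_out = 40.0 × 44.21 / (12.0 + 44.21) = 40.0 × 44.21/56.21 = 31.5 V.

V_out ≈ 31.5 V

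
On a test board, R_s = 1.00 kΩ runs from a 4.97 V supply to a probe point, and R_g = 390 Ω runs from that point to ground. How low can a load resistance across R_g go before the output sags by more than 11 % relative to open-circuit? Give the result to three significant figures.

Output resistance R_th = R_s‖R_g = (1000 × 390)/1390 = 280.6 Ω.
The fractional drop is R_th/(R_th + R_L); requiring this ≤ 0.110 gives R_L ≥ R_th(1/0.110 − 1) = 280.6 × 8.091 = 2.27 kΩ.

R_L(min) ≈ 2.27 kΩ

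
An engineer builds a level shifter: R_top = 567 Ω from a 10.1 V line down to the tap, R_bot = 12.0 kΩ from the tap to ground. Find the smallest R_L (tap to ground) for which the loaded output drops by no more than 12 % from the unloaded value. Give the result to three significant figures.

R_L(min) ≈ 3.97 kΩ

Output resistance R_th = R_top‖R_bot = (567 × 12000)/12570 = 541.4 Ω.
The fractional drop is R_th/(R_th + R_L); requiring this ≤ 0.120 gives R_L ≥ R_th(1/0.120 − 1) = 541.4 × 7.333 = 3.97 kΩ.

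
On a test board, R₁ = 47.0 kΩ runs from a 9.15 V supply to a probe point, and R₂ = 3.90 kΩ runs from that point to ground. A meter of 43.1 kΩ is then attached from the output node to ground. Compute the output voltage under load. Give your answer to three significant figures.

V_out ≈ 0.647 V

The load sits in parallel with R₂: R₂‖R_L = (3.90 × 43.1) / (3.90 + 43.1) = 3.576 kΩ.
V_out = 9.15 × 3.576 / (47.0 + 3.576) = 9.15 × 3.576/50.58 = 0.647 V.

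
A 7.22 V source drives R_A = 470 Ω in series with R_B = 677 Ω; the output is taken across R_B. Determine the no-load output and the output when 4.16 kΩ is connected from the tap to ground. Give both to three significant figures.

Open-circuit: V = 7.22 × 677/(470 + 677) = 4.26 V.
With the load, R_B becomes R_B‖R_L = 582.2 Ω, so V = 7.22 × 582.2/1052 = 4.00 V.

Unloaded: 4.26 V; loaded: 4.00 V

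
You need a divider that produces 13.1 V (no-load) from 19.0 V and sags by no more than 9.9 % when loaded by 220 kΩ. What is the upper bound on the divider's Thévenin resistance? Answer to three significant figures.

R_th ≤ 24.2 kΩ

Loading drop = R_th/(R_th + R_L) ≤ 0.0990, so R_th ≤ R_L · ε/(1−ε) = 220 kΩ × 0.0990/0.9010 = 24.2 kΩ.
(Any R1, R2 with R2/(R1+R2) = 0.689 and R1‖R2 ≤ 24.2 kΩ will meet the spec.)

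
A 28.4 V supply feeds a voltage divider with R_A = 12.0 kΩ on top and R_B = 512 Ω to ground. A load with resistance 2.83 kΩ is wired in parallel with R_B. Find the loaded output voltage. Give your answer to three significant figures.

V_out ≈ 0.990 V

The load sits in parallel with R_B: R_B‖R_L = (512 × 2830) / (512 + 2830) = 433.6 Ω.
V_out = 28.4 × 433.6 / (12000 + 433.6) = 28.4 × 433.6/12430 = 0.990 V.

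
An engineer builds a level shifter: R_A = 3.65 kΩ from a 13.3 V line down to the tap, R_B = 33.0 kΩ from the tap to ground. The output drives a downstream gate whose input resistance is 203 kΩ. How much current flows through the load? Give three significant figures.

R_B‖R_L = 28.39 kΩ; V_out = 13.3 × 28.39/32.04 = 11.78 V.
I_L = V_out / R_L = 11.78 / 203 kΩ = 0.0581 mA.

I_L ≈ 0.0581 mA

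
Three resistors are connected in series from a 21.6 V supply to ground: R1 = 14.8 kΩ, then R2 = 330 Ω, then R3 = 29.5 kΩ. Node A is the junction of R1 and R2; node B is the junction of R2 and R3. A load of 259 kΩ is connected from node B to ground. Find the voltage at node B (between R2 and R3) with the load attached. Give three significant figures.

V ≈ 13.7 V

At node B, R3 is in parallel with the load: R3‖R_L = 26480 Ω.
Below node A the resistance is R2 + (R3‖R_L) = 26810 Ω, so V_A = 21.6 × 26810/41610 = 13.92 V.
Then V_B = V_A × (R3‖R_L)/(R2 + R3‖R_L) = 13.92 × 26480/26810 = 13.7 V.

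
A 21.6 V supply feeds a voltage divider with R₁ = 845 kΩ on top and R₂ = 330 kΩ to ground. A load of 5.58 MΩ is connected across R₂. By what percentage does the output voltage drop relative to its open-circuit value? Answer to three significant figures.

4.08 %

The divider's output (Thévenin) resistance is R₁‖R₂ = 237.3 kΩ.
Fractional drop under load = R_th/(R_th + R_L) = 237.3 / (237.3 + 5580) = 0.04080.
So the output falls by 4.08 %.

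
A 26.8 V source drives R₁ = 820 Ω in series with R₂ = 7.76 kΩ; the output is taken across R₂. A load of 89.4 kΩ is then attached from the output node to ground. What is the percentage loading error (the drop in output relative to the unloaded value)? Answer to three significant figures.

0.823 %

The divider's output (Thévenin) resistance is R₁‖R₂ = 741.6 Ω.
Fractional drop under load = R_th/(R_th + R_L) = 741.6 / (741.6 + 89400) = 0.008227.
So the output falls by 0.823 %.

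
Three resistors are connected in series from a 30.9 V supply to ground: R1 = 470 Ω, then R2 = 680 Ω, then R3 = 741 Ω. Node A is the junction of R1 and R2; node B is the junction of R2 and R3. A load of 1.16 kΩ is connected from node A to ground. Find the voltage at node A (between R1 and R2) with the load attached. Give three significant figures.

Below node A the series string R2+R3 = 1421 Ω sits in parallel with the 1160 Ω load: 638.7 Ω.
V_A = 30.9 × 638.7/(470 + 638.7) = 17.8 V.

V ≈ 17.8 V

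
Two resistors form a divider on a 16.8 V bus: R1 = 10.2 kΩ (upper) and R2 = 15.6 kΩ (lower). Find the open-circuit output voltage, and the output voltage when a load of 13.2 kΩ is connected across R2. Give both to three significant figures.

Unloaded: 10.2 V; loaded: 6.92 V

Open-circuit: V = 16.8 × 15.6/(10.2 + 15.6) = 10.2 V.
With the load, R2 becomes R2‖R_L = 7.150 kΩ, so V = 16.8 × 7.150/17.35 = 6.92 V.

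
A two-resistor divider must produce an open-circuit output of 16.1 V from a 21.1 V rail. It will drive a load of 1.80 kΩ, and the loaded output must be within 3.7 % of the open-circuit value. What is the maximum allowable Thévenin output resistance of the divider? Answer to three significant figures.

Loading drop = R_th/(R_th + R_L) ≤ 0.0370, so R_th ≤ R_L · ε/(1−ε) = 1.80 kΩ × 0.0370/0.9630 = 69.2 Ω.
(Any R1, R2 with R2/(R1+R2) = 0.763 and R1‖R2 ≤ 69.2 Ω will meet the spec.)

R_th ≤ 69.2 Ω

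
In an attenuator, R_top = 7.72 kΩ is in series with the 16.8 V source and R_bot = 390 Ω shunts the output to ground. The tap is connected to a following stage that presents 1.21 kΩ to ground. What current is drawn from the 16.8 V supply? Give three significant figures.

I ≈ 2.10 mA

R_bot‖R_L = 294.9 Ω, so the source sees R_top + R_bot‖R_L = 8015 Ω.
I = 16.8 V / 8015 Ω = 2.10 mA.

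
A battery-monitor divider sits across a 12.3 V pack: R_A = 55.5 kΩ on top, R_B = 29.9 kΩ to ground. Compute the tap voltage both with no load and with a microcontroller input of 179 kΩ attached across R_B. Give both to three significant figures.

Unloaded: 4.31 V; loaded: 3.88 V

Open-circuit: V = 12.3 × 29.9/(55.5 + 29.9) = 4.31 V.
With the load, R_B becomes R_B‖R_L = 25.62 kΩ, so V = 12.3 × 25.62/81.12 = 3.88 V.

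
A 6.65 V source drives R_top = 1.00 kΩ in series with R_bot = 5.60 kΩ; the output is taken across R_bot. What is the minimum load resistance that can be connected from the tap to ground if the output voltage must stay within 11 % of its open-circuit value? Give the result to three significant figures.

R_L(min) ≈ 6.87 kΩ

Output resistance R_th = R_top‖R_bot = (1000 × 5600)/6600 = 848.5 Ω.
The fractional drop is R_th/(R_th + R_L); requiring this ≤ 0.110 gives R_L ≥ R_th(1/0.110 − 1) = 848.5 × 8.091 = 6.87 kΩ.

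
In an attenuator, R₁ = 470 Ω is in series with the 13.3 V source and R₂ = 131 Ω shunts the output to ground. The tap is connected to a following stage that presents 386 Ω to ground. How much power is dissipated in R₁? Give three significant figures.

Total resistance from the source is R₁ + (R₂‖R_L) = 567.8 Ω, so I = 13.3/567.8 Ω = 23.42 mA.
P = I²·R₁ = (23.42 mA)² × 470 Ω = 258 mW.

P ≈ 258 mW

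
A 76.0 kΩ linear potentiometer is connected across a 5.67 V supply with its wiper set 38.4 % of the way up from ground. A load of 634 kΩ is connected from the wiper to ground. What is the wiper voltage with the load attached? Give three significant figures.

The wiper splits the pot into (1−α)R = 46.82 kΩ above and αR = 29.18 kΩ below.
Lower section ‖ load = 27.90 kΩ.
V_wiper = 5.67 × 27.90/(46.82 + 27.90) = 2.12 V.

V ≈ 2.12 V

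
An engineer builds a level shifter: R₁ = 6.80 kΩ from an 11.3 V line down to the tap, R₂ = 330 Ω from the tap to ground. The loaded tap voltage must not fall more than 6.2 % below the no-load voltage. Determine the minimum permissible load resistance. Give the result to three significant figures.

R_L(min) ≈ 4.76 kΩ

Output resistance R_th = R₁‖R₂ = (6800 × 330)/7130 = 314.7 Ω.
The fractional drop is R_th/(R_th + R_L); requiring this ≤ 0.0620 gives R_L ≥ R_th(1/0.0620 − 1) = 314.7 × 15.13 = 4.76 kΩ.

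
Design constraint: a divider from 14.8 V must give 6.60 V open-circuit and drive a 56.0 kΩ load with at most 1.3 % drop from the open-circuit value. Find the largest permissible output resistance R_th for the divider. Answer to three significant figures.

R_th ≤ 738 Ω

Loading drop = R_th/(R_th + R_L) ≤ 0.0130, so R_th ≤ R_L · ε/(1−ε) = 56.0 kΩ × 0.0130/0.9870 = 738 Ω.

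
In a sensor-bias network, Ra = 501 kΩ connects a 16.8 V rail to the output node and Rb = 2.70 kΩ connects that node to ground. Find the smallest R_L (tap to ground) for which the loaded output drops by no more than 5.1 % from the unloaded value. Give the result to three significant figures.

Output resistance R_th = Ra‖Rb = (501 × 2.70)/503.7 = 2.686 kΩ.
The fractional drop is R_th/(R_th + R_L); requiring this ≤ 0.0510 gives R_L ≥ R_th(1/0.0510 − 1) = 2.686 × 18.61 = 50.0 kΩ.

R_L(min) ≈ 50.0 kΩ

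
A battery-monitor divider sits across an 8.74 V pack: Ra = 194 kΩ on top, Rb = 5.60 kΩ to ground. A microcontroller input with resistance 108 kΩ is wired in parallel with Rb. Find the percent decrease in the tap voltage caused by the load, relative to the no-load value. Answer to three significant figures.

The divider's output (Thévenin) resistance is Ra‖Rb = 5.443 kΩ.
Fractional drop under load = R_th/(R_th + R_L) = 5.443 / (5.443 + 108) = 0.04798.
So the output falls by 4.80 %.

4.80 %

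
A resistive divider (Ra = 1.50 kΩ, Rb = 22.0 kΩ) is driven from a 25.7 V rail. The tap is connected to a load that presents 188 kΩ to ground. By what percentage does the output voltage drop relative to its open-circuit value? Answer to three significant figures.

0.741 %

The divider's output (Thévenin) resistance is Ra‖Rb = 1.404 kΩ.
Fractional drop under load = R_th/(R_th + R_L) = 1.404 / (1.404 + 188) = 0.007414.
So the output falls by 0.741 %.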